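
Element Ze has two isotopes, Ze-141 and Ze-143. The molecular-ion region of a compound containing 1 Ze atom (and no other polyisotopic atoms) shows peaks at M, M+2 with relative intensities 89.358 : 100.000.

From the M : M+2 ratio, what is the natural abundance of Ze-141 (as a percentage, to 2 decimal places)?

47.19%

If p is the fraction of Ze that is Ze-141, then I(M+2)/I(M) = [C(1,1)·p^0·(1−p)] / p^1 = 1·(1−p)/p = 100.000/89.358 = 1.1191
(1−p)/p = 1.1191/1 = 1.1191  ⇒  p = 1/(1 + 1.1191) = 0.4719
Ze-141: 47.19%, Ze-143: 52.81%.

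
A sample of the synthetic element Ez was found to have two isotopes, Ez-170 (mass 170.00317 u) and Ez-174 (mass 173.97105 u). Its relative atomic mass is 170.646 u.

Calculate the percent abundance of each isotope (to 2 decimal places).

With x = fraction of Ez-170 (so Ez-174 is 1 − x):
170.00317·x + 173.97105·(1 − x) = 170.646
(170.00317 − 173.97105)·x = 170.646 − 173.97105
x = -3.32505 / -3.96788 = 0.83799 → 83.80% Ez-170, 16.20% Ez-174.

Ez-170: 83.80%, Ez-174: 16.20%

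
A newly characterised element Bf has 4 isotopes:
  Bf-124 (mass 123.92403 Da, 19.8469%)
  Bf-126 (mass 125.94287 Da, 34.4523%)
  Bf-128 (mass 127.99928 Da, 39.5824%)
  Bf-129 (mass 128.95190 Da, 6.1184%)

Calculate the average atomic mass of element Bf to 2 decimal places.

Average mass = Σ (abundance × isotope mass) = 0.198469 × 123.92403 + 0.344523 × 125.94287 + 0.395824 × 127.99928 + 0.061184 × 128.95190
= 24.595078 + 43.390215 + 50.665187 + 7.889793 = 126.540273 Da

126.54 Da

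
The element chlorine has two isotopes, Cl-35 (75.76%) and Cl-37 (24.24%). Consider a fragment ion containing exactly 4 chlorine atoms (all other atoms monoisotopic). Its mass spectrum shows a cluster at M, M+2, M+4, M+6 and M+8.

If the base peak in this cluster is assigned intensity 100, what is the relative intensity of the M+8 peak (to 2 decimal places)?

Binomial terms of (0.7576 + 0.2424)^4: M 0.3294, M+2 0.4216, M+4 0.2023, M+6 0.0432, M+8 0.0035 → M+2 is the base peak.
P(M+2) = C(4,1) × 0.7576^3 × 0.2424^1 = 4 × 0.4348304 × 0.2424 = 0.421612 (base)
P(M+8) = C(4,4) × 0.7576^0 × 0.2424^4 = 1 × 1.0000 × 0.00345247 = 0.003452
Relative intensity = 0.003452 / 0.421612 × 100 = 0.82

0.82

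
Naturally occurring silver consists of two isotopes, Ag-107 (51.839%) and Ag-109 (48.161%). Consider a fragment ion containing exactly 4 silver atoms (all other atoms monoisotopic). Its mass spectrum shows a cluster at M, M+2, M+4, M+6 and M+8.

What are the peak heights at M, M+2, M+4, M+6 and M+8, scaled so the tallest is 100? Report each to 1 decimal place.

19.3 : 71.8 : 100.0 : 61.9 : 14.4

Expanding (0.51839 + 0.48161)^4:
P(M) = 0.51839^4 = 0.072215
P(M+2) = 4 × 0.51839^3 × 0.48161^1 = 0.268365
P(M+4) = 6 × 0.51839^2 × 0.48161^2 = 0.373986
P(M+6) = 4 × 0.51839^1 × 0.48161^3 = 0.231634
P(M+8) = 0.48161^4 = 0.053800
The M+4 peak is largest (0.373986); scaling to 100 gives 19.3 : 71.8 : 100.0 : 61.9 : 14.4.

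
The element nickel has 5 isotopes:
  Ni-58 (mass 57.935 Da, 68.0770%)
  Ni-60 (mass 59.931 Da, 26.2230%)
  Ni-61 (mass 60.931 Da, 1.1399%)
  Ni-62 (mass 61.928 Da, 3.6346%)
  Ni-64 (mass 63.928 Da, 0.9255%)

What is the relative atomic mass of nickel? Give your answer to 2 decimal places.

The abundance-weighted mean is 0.680770 × 57.935 + 0.262230 × 59.931 + 0.011399 × 60.931 + 0.036346 × 61.928 + 0.009255 × 63.928
= 39.4404 + 15.7157 + 0.6946 + 2.2508 + 0.5917 = 58.6932 Da

58.69 Da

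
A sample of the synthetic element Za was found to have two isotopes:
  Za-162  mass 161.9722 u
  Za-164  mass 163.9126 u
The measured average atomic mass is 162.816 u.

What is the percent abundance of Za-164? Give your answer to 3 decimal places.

With x = fraction of Za-162 (so Za-164 is 1 − x):
161.9722·x + 163.9126·(1 − x) = 162.816
(161.9722 − 163.9126)·x = 162.816 − 163.9126
x = -1.0966 / -1.9404 = 0.56514 → 56.514% Za-162, 43.486% Za-164.

43.486%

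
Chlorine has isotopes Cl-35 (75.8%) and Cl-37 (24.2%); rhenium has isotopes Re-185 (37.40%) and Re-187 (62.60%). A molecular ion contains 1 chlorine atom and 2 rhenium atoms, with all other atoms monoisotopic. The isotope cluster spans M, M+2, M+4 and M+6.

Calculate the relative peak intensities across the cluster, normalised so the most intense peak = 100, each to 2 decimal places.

25.84 : 94.74 : 100.00 : 23.11

Chlorine pattern (n=1): 0.7580 : 0.2420
Rhenium pattern (n=2): 0.139876 : 0.468248 : 0.391876
Convolve the two distributions (both contribute in 2-u steps):
  M: 0.7580×0.139876 = 0.106026
  M+2: 0.7580×0.468248 + 0.2420×0.139876 = 0.388782
  M+4: 0.7580×0.391876 + 0.2420×0.468248 = 0.410358
  M+6: 0.2420×0.391876 = 0.094834
Scale to base peak (0.410358) = 100: 25.84 : 94.74 : 100.00 : 23.11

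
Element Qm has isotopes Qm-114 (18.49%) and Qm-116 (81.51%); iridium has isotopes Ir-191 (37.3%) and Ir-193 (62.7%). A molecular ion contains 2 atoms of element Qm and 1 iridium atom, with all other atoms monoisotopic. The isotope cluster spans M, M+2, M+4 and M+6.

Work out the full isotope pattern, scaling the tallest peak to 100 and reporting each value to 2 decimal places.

Element Qm pattern (n=2): 0.03418801 : 0.30142398 : 0.66438801
Iridium pattern (n=1): 0.3730 : 0.6270
Convolve the two distributions (both contribute in 2-u steps):
  M: 0.03418801×0.3730 = 0.012752
  M+2: 0.03418801×0.6270 + 0.30142398×0.3730 = 0.133867
  M+4: 0.30142398×0.6270 + 0.66438801×0.3730 = 0.436810
  M+6: 0.66438801×0.6270 = 0.416571
Scale to base peak (0.436810) = 100: 2.92 : 30.65 : 100.00 : 95.37

2.92 : 30.65 : 100.00 : 95.37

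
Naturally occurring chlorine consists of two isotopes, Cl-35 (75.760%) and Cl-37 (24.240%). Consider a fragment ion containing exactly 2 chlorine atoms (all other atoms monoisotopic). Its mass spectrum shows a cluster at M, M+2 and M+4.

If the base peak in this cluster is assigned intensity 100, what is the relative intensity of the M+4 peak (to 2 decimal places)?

10.24

(0.75760 + 0.24240)^2 gives M 0.5740, M+2 0.3673, M+4 0.0588; the largest is M.
P(M) = C(2,0) × 0.75760^2 × 0.24240^0 = 1 × 0.57395776 × 1.0000 = 0.573958 (base)
P(M+4) = C(2,2) × 0.75760^0 × 0.24240^2 = 1 × 1.0000 × 0.05875776 = 0.058758
Relative intensity = 0.058758 / 0.573958 × 100 = 10.24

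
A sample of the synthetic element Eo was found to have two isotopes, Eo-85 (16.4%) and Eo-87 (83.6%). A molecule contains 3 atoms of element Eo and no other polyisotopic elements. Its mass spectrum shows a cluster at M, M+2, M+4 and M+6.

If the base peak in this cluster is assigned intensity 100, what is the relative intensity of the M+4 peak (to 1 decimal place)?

58.9

Term probabilities: M 0.0044, M+2 0.0675, M+4 0.3439, M+6 0.5843. Base peak = M+6.
P(M+6) = C(3,3) × 0.164^0 × 0.836^3 = 1 × 1.0000 × 0.58427706 = 0.584277 (base)
P(M+4) = C(3,2) × 0.164^1 × 0.836^2 = 3 × 0.1640 × 0.698896 = 0.343857
Relative intensity = 0.343857 / 0.584277 × 100 = 58.9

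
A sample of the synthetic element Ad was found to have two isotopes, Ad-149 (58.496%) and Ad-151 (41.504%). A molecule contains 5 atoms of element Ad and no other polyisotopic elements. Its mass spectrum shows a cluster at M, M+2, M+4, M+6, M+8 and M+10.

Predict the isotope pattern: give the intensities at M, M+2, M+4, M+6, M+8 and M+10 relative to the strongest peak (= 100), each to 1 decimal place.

19.9 : 70.5 : 100.0 : 71.0 : 25.2 : 3.6

The 5 Ad atoms are independent, so intensities follow the terms of (0.58496 + 0.41504)^5.
P(M) = 0.58496^5 = 0.068491
P(M+2) = 5 × 0.58496^4 × 0.41504^1 = 0.242977
P(M+4) = 10 × 0.58496^3 × 0.41504^2 = 0.344793
P(M+6) = 10 × 0.58496^2 × 0.41504^3 = 0.244637
P(M+8) = 5 × 0.58496^1 × 0.41504^4 = 0.086787
P(M+10) = 0.41504^5 = 0.012315
The M+4 peak is largest (0.344793); scaling to 100 gives 19.9 : 70.5 : 100.0 : 71.0 : 25.2 : 3.6.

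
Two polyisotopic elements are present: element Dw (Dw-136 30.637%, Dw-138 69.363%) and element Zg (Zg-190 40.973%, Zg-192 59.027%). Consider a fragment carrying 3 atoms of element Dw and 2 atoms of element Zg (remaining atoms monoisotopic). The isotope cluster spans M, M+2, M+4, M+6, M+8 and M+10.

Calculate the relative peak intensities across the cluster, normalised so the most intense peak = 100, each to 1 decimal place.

1.4 : 13.8 : 52.9 : 100.0 : 93.3 : 34.4

Element Dw pattern (n=3): 0.02875668 : 0.1953177 : 0.44220457 : 0.33372105
Element Zg pattern (n=2): 0.16787867 : 0.48370265 : 0.34841867
Convolve the two distributions (both contribute in 2-u steps):
  M: 0.02875668×0.16787867 = 0.004828
  M+2: 0.02875668×0.48370265 + 0.1953177×0.16787867 = 0.046699
  M+4: 0.02875668×0.34841867 + 0.1953177×0.48370265 + 0.44220457×0.16787867 = 0.178732
  M+6: 0.1953177×0.34841867 + 0.44220457×0.48370265 + 0.33372105×0.16787867 = 0.337973
  M+8: 0.44220457×0.34841867 + 0.33372105×0.48370265 = 0.315494
  M+10: 0.33372105×0.34841867 = 0.116275
Scale to base peak (0.337973) = 100: 1.4 : 13.8 : 52.9 : 100.0 : 93.3 : 34.4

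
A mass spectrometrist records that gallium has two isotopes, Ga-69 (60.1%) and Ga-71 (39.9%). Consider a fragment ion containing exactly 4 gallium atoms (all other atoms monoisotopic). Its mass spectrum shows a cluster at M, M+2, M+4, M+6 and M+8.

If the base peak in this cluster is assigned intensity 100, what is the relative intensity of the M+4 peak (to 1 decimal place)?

Term probabilities: M 0.1305, M+2 0.3465, M+4 0.3450, M+6 0.1527, M+8 0.0253. Base peak = M+2.
P(M+2) = C(4,1) × 0.601^3 × 0.399^1 = 4 × 0.2170818 × 0.3990 = 0.346463 (base)
P(M+4) = C(4,2) × 0.601^2 × 0.399^2 = 6 × 0.361201 × 0.159201 = 0.345021
Relative intensity = 0.345021 / 0.346463 × 100 = 99.6

99.6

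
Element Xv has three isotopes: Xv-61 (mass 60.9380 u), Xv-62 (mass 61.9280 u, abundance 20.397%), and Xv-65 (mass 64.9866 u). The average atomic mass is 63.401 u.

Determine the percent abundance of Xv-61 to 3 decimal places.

23.755%

Let x and y be the fractions of Xv-61 and Xv-65. Then x + y = 1 − 0.20397 = 0.79603 and 60.9380x + 64.9866y = 63.401 − 0.20397×61.9280 = 50.76954584.
Substituting: 60.9380x + 64.9866(0.79603 − x) = 50.76954584
(60.9380 − 64.9866)x = -0.961737358  ⇒  x = 0.23755, y = 0.55848
Xv-61: 23.755%, Xv-65: 55.848%.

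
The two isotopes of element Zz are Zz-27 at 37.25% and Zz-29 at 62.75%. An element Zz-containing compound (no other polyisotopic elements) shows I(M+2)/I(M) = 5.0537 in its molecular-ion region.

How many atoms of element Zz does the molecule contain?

With n Zz atoms, P(M+2)/P(M) = C(n,1)·p^(n−1)q / p^n = n·q/p = n · 0.6275/0.3725.
n = 5.0537 × 0.3725/0.6275 = 3.00 ≈ 3

3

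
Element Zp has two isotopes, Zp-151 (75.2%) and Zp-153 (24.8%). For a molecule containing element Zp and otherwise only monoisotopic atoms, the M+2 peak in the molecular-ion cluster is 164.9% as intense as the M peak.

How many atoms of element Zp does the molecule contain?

5

The M+2/M ratio from n Zp atoms is n · q/p = n · 0.248/0.752.
n = 1.649 × 0.752/0.248 = 5.00 ≈ 5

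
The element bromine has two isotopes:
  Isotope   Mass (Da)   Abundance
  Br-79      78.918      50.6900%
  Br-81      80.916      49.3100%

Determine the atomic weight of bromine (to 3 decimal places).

79.903 Da

Weight each isotope mass by its fractional abundance: 0.506900 × 78.918 + 0.493100 × 80.916
= 40.0035 + 39.8997 = 79.9032 Da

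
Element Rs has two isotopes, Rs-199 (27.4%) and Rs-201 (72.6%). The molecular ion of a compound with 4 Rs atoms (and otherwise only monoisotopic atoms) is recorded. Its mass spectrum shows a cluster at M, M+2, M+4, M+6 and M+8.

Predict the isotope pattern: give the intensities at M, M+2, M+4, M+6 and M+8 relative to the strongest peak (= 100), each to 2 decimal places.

1.34 : 14.24 : 56.61 : 100.00 : 66.24

The 4 Rs atoms are independent, so intensities follow the terms of (0.274 + 0.726)^4.
P(M) = 0.274^4 = 0.005636
P(M+2) = 4 × 0.274^3 × 0.726^1 = 0.059738
P(M+4) = 6 × 0.274^2 × 0.726^2 = 0.237425
P(M+6) = 4 × 0.274^1 × 0.726^3 = 0.419392
P(M+8) = 0.726^4 = 0.277809
The M+6 peak is largest (0.419392); scaling to 100 gives 1.34 : 14.24 : 56.61 : 100.00 : 66.24.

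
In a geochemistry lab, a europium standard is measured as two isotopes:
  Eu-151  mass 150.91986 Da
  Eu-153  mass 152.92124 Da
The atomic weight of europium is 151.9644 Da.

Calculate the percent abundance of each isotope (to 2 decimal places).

Eu-151: 47.81%, Eu-153: 52.19%

With x = fraction of Eu-151 (so Eu-153 is 1 − x):
150.91986·x + 152.92124·(1 − x) = 151.9644
(150.91986 − 152.92124)·x = 151.9644 − 152.92124
x = -0.95684 / -2.00138 = 0.47809 → 47.81% Eu-151, 52.19% Eu-153.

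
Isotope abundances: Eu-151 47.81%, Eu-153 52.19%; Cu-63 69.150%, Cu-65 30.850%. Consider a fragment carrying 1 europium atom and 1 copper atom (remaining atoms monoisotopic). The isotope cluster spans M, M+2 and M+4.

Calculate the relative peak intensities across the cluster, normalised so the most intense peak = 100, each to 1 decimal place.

Europium pattern (n=1): 0.4781 : 0.5219
Copper pattern (n=1): 0.6915 : 0.3085
Convolve the two distributions (both contribute in 2-u steps):
  M: 0.4781×0.6915 = 0.330606
  M+2: 0.4781×0.3085 + 0.5219×0.6915 = 0.508388
  M+4: 0.5219×0.3085 = 0.161006
Scale to base peak (0.508388) = 100: 65.0 : 100.0 : 31.7

65.0 : 100.0 : 31.7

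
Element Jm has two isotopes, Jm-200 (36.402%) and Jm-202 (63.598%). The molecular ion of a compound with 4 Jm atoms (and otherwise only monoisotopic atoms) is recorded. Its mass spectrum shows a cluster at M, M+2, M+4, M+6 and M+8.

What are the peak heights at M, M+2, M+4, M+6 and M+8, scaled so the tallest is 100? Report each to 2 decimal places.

Expanding (0.36402 + 0.63598)^4:
P(M) = 0.36402^4 = 0.017559
P(M+2) = 4 × 0.36402^3 × 0.63598^1 = 0.122710
P(M+4) = 6 × 0.36402^2 × 0.63598^2 = 0.321580
P(M+6) = 4 × 0.36402^1 × 0.63598^3 = 0.374555
P(M+8) = 0.63598^4 = 0.163596
The M+6 peak is largest (0.374555); scaling to 100 gives 4.69 : 32.76 : 85.86 : 100.00 : 43.68.

4.69 : 32.76 : 85.86 : 100.00 : 43.68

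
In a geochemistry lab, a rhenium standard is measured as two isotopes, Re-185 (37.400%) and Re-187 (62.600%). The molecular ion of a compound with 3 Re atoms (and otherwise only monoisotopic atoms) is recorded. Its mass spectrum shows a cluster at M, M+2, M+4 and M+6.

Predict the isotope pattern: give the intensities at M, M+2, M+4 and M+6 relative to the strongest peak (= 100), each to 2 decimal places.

Each Re atom is independently Re-185 (p = 0.37400) or Re-187 (q = 0.62600); the cluster is the binomial expansion (p + q)^3.
P(M) = 0.37400^3 = 0.052314
P(M+2) = 3 × 0.37400^2 × 0.62600^1 = 0.262687
P(M+4) = 3 × 0.37400^1 × 0.62600^2 = 0.439685
P(M+6) = 0.62600^3 = 0.245314
The M+4 peak is largest (0.439685); scaling to 100 gives 11.90 : 59.74 : 100.00 : 55.79.

11.90 : 59.74 : 100.00 : 55.79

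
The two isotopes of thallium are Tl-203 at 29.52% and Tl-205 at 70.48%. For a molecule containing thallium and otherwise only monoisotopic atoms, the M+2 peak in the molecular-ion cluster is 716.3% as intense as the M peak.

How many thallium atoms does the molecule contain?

3

For n independent Tl atoms, I(M+2)/I(M) = n · (abundance Tl-205) / (abundance Tl-203) = n · 0.7048/0.2952.
n = 7.163 × 0.2952/0.7048 = 3.00 ≈ 3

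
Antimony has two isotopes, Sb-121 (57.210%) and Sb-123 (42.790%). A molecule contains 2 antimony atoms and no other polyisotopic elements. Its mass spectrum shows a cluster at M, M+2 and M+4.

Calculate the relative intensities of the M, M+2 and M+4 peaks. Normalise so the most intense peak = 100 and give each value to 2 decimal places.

66.85 : 100.00 : 37.40

Each Sb atom is independently Sb-121 (p = 0.57210) or Sb-123 (q = 0.42790); the cluster is the binomial expansion (p + q)^2.
P(M) = 0.57210^2 = 0.327298
P(M+2) = 2 × 0.57210^1 × 0.42790^1 = 0.489603
P(M+4) = 0.42790^2 = 0.183098
The M+2 peak is largest (0.489603); scaling to 100 gives 66.85 : 100.00 : 37.40.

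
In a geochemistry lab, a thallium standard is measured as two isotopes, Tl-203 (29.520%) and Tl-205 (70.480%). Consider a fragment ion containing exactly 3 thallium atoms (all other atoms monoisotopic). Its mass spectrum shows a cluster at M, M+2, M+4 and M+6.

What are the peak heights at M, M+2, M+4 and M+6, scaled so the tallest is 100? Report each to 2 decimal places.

5.85 : 41.88 : 100.00 : 79.58

Expanding (0.29520 + 0.70480)^3:
P(M) = 0.29520^3 = 0.025725
P(M+2) = 3 × 0.29520^2 × 0.70480^1 = 0.184255
P(M+4) = 3 × 0.29520^1 × 0.70480^2 = 0.439916
P(M+6) = 0.70480^3 = 0.350104
The M+4 peak is largest (0.439916); scaling to 100 gives 5.85 : 41.88 : 100.00 : 79.58.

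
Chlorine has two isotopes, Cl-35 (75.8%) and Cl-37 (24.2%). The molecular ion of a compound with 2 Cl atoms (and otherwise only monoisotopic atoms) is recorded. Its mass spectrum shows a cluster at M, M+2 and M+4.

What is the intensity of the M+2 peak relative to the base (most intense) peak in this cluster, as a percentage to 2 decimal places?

63.85%

Binomial terms of (0.758 + 0.242)^2: M 0.5746, M+2 0.3669, M+4 0.0586 → M is the base peak.
P(M) = C(2,0) × 0.758^2 × 0.242^0 = 1 × 0.574564 × 1.0000 = 0.574564 (base)
P(M+2) = C(2,1) × 0.758^1 × 0.242^1 = 2 × 0.7580 × 0.2420 = 0.366872
Relative intensity = 0.366872 / 0.574564 × 100 = 63.85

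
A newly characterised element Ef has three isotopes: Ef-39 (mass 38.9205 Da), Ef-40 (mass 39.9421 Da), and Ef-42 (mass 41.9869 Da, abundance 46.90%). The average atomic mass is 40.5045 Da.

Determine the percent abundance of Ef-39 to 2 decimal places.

The remaining 53.10% is split between Ef-39 (fraction x) and Ef-40 (fraction 0.5310 − x).
Substituting: 38.9205x + 39.9421(0.5310 − x) = 20.8126439
(38.9205 − 39.9421)x = -0.3966112  ⇒  x = 0.38823, y = 0.14277
Ef-39: 38.82%, Ef-40: 14.28%.

38.82%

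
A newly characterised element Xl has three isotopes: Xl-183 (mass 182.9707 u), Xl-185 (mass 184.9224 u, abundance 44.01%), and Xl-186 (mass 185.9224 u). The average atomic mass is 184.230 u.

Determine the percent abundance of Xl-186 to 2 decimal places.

13.56%

The remaining 55.99% is split between Xl-183 (fraction x) and Xl-186 (fraction 0.5599 − x).
Substituting: 182.9707x + 185.9224(0.5599 − x) = 102.84565176
(182.9707 − 185.9224)x = -1.2523  ⇒  x = 0.42426, y = 0.13564
Xl-183: 42.43%, Xl-186: 13.56%.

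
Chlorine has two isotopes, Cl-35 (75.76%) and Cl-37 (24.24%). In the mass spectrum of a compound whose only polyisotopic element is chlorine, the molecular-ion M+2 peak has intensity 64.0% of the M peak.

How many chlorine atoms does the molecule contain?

The M+2/M ratio from n Cl atoms is n · q/p = n · 0.2424/0.7576.
n = 0.640 × 0.7576/0.2424 = 2.00 ≈ 2

2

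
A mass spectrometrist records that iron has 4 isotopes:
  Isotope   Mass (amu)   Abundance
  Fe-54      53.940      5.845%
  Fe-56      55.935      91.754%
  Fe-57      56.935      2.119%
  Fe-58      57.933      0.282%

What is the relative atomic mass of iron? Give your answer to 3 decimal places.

55.845 amu

The abundance-weighted mean is 0.05845 × 53.940 + 0.91754 × 55.935 + 0.02119 × 56.935 + 0.00282 × 57.933
= 3.1528 + 51.3226 + 1.2065 + 0.1634 = 55.8453 amu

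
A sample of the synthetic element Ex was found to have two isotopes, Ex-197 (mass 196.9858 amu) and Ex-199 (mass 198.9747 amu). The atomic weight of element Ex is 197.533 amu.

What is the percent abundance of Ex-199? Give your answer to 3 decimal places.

27.513%

Writing the weighted mean with unknown fraction x of Ex-197:
196.9858·x + 198.9747·(1 − x) = 197.533
(196.9858 − 198.9747)·x = 197.533 − 198.9747
x = -1.4417 / -1.9889 = 0.72487 → 72.487% Ex-197, 27.513% Ex-199.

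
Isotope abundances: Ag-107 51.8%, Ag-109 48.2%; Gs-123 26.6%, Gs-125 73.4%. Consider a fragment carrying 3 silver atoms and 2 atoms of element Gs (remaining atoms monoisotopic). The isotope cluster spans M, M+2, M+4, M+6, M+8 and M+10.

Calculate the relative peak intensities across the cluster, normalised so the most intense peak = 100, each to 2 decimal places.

2.75 : 22.83 : 70.39 : 100.00 : 66.56 : 16.85

Silver pattern (n=3): 0.13899183 : 0.3879965 : 0.3610315 : 0.11198017
Element Gs pattern (n=2): 0.070756 : 0.390488 : 0.538756
Convolve the two distributions (both contribute in 2-u steps):
  M: 0.13899183×0.070756 = 0.009835
  M+2: 0.13899183×0.390488 + 0.3879965×0.070756 = 0.081728
  M+4: 0.13899183×0.538756 + 0.3879965×0.390488 + 0.3610315×0.070756 = 0.251936
  M+6: 0.3879965×0.538756 + 0.3610315×0.390488 + 0.11198017×0.070756 = 0.357937
  M+8: 0.3610315×0.538756 + 0.11198017×0.390488 = 0.238235
  M+10: 0.11198017×0.538756 = 0.060330
Scale to base peak (0.357937) = 100: 2.75 : 22.83 : 70.39 : 100.00 : 66.56 : 16.85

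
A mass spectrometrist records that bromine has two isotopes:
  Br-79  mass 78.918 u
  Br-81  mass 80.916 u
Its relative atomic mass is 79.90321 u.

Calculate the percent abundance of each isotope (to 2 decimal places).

Br-79: 50.69%, Br-81: 49.31%

Let x be the fractional abundance of Br-79; then Br-81 has abundance 1 − x.
78.918·x + 80.916·(1 − x) = 79.90321
(78.918 − 80.916)·x = 79.90321 − 80.916
x = -1.01279 / -1.998 = 0.50690 → 50.69% Br-79, 49.31% Br-81.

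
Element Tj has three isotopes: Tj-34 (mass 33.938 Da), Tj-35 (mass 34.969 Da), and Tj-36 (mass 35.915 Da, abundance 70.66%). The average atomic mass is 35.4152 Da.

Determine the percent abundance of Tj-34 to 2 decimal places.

The remaining 29.34% is split between Tj-34 (fraction x) and Tj-35 (fraction 0.2934 − x).
Substituting: 33.938x + 34.969(0.2934 − x) = 10.037661
(33.938 − 34.969)x = -0.2222436  ⇒  x = 0.21556, y = 0.07784
Tj-34: 21.56%, Tj-35: 7.78%.

21.56%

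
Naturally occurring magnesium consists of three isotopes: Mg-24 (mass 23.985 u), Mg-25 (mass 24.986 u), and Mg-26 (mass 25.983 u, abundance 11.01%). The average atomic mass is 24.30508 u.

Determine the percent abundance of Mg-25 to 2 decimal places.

Let x and y be the fractions of Mg-24 and Mg-25. Then x + y = 1 − 0.1101 = 0.8899 and 23.985x + 24.986y = 24.30508 − 0.1101×25.983 = 21.4443517.
Substituting: 23.985x + 24.986(0.8899 − x) = 21.4443517
(23.985 − 24.986)x = -0.7906897  ⇒  x = 0.78990, y = 0.10000
Mg-24: 78.99%, Mg-25: 10.00%.

10.00%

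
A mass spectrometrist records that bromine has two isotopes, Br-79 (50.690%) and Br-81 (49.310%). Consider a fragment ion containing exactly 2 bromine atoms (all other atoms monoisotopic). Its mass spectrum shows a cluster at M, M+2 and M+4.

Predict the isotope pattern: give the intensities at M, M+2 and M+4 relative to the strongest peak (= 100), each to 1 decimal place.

51.4 : 100.0 : 48.6

Each Br atom is independently Br-79 (p = 0.50690) or Br-81 (q = 0.49310); the cluster is the binomial expansion (p + q)^2.
P(M) = 0.50690^2 = 0.256948
P(M+2) = 2 × 0.50690^1 × 0.49310^1 = 0.499905
P(M+4) = 0.49310^2 = 0.243148
The M+2 peak is largest (0.499905); scaling to 100 gives 51.4 : 100.0 : 48.6.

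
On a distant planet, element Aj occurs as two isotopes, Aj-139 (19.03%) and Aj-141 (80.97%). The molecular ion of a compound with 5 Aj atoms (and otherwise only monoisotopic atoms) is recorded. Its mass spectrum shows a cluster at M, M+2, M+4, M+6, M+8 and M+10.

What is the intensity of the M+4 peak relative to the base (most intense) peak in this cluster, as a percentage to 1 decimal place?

Term probabilities: M 0.0002, M+2 0.0053, M+4 0.0452, M+6 0.1922, M+8 0.4090, M+10 0.3480. Base peak = M+8.
P(M+8) = C(5,4) × 0.1903^1 × 0.8097^4 = 5 × 0.1903 × 0.42982984 = 0.408983 (base)
P(M+4) = C(5,2) × 0.1903^3 × 0.8097^2 = 10 × 0.00689154 × 0.65561409 = 0.045182
Relative intensity = 0.045182 / 0.408983 × 100 = 11.0

11.0%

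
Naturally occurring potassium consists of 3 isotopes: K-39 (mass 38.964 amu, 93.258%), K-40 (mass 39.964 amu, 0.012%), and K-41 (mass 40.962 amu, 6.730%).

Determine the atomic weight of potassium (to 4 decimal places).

39.0986 amu

Ar = Σ fᵢ·mᵢ = 0.93258 × 38.964 + 0.00012 × 39.964 + 0.06730 × 40.962
= 36.33705 + 0.00480 + 2.75674 = 39.09859 amu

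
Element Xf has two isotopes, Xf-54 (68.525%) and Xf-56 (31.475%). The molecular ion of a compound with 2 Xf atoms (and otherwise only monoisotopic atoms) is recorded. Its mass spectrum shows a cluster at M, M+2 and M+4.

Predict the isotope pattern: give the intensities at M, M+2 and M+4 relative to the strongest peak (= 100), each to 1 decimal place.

100.0 : 91.9 : 21.1

Each Xf atom is independently Xf-54 (p = 0.68525) or Xf-56 (q = 0.31475); the cluster is the binomial expansion (p + q)^2.
P(M) = 0.68525^2 = 0.469568
P(M+2) = 2 × 0.68525^1 × 0.31475^1 = 0.431365
P(M+4) = 0.31475^2 = 0.099068
The M peak is largest (0.469568); scaling to 100 gives 100.0 : 91.9 : 21.1.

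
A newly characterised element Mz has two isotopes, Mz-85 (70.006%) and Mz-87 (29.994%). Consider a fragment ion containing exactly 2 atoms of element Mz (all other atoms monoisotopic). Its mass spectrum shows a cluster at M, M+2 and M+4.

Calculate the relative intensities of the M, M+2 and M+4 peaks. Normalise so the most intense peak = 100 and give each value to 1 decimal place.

Expanding (0.70006 + 0.29994)^2:
P(M) = 0.70006^2 = 0.490084
P(M+2) = 2 × 0.70006^1 × 0.29994^1 = 0.419952
P(M+4) = 0.29994^2 = 0.089964
The M peak is largest (0.490084); scaling to 100 gives 100.0 : 85.7 : 18.4.

100.0 : 85.7 : 18.4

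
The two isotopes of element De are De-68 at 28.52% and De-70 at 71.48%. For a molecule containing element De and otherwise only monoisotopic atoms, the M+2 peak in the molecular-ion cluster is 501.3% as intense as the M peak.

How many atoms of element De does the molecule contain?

2

With n De atoms, P(M+2)/P(M) = C(n,1)·p^(n−1)q / p^n = n·q/p = n · 0.7148/0.2852.
n = 5.013 × 0.2852/0.7148 = 2.00 ≈ 2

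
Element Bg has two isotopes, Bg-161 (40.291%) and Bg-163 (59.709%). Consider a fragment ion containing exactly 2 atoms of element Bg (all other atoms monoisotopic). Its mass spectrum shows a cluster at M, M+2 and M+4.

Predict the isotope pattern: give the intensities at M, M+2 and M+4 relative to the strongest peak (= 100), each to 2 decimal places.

33.74 : 100.00 : 74.10

Expanding (0.40291 + 0.59709)^2:
P(M) = 0.40291^2 = 0.162336
P(M+2) = 2 × 0.40291^1 × 0.59709^1 = 0.481147
P(M+4) = 0.59709^2 = 0.356516
The M+2 peak is largest (0.481147); scaling to 100 gives 33.74 : 100.00 : 74.10.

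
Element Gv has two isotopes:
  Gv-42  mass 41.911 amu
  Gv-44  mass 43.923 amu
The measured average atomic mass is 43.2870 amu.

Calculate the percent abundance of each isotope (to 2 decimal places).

Gv-42: 31.61%, Gv-44: 68.39%

Let x be the fractional abundance of Gv-42; then Gv-44 has abundance 1 − x.
41.911·x + 43.923·(1 − x) = 43.2870
(41.911 − 43.923)·x = 43.2870 − 43.923
x = -0.6360 / -2.012 = 0.31610 → 31.61% Gv-42, 68.39% Gv-44.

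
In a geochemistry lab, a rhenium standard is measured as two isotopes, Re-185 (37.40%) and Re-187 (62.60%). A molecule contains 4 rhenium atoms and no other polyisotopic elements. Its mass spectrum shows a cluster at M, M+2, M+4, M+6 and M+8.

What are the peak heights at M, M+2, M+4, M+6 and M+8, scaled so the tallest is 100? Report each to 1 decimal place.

Each Re atom is independently Re-185 (p = 0.3740) or Re-187 (q = 0.6260); the cluster is the binomial expansion (p + q)^4.
P(M) = 0.3740^4 = 0.019565
P(M+2) = 4 × 0.3740^3 × 0.6260^1 = 0.130993
P(M+4) = 6 × 0.3740^2 × 0.6260^2 = 0.328884
P(M+6) = 4 × 0.3740^1 × 0.6260^3 = 0.366990
P(M+8) = 0.6260^4 = 0.153567
The M+6 peak is largest (0.366990); scaling to 100 gives 5.3 : 35.7 : 89.6 : 100.0 : 41.8.

5.3 : 35.7 : 89.6 : 100.0 : 41.8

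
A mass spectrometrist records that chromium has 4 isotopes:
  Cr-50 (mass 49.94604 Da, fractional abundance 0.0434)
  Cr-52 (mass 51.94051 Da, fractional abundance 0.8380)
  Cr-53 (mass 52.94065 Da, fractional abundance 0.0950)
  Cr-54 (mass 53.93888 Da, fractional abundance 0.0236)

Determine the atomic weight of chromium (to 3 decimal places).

Average mass = Σ (abundance × isotope mass) = 0.0434 × 49.94604 + 0.8380 × 51.94051 + 0.0950 × 52.94065 + 0.0236 × 53.93888
= 2.167658 + 43.526147 + 5.029362 + 1.272958 = 51.996125 Da

51.996 Da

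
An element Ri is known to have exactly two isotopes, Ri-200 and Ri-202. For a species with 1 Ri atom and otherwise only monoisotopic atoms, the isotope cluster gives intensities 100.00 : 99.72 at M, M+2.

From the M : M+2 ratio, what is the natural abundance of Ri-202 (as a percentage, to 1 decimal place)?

If p is the fraction of Ri that is Ri-200, then I(M+2)/I(M) = [C(1,1)·p^0·(1−p)] / p^1 = 1·(1−p)/p = 99.72/100.00 = 0.9972
(1−p)/p = 0.9972/1 = 0.9972  ⇒  p = 1/(1 + 0.9972) = 0.5007
Ri-200: 50.1%, Ri-202: 49.9%.

49.9%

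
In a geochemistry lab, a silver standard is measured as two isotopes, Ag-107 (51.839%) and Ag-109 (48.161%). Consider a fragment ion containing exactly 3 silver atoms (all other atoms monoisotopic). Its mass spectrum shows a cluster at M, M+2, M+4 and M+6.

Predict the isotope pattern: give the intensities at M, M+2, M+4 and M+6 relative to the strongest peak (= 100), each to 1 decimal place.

The 3 Ag atoms are independent, so intensities follow the terms of (0.51839 + 0.48161)^3.
P(M) = 0.51839^3 = 0.139306
P(M+2) = 3 × 0.51839^2 × 0.48161^1 = 0.388267
P(M+4) = 3 × 0.51839^1 × 0.48161^2 = 0.360719
P(M+6) = 0.48161^3 = 0.111709
The M+2 peak is largest (0.388267); scaling to 100 gives 35.9 : 100.0 : 92.9 : 28.8.

35.9 : 100.0 : 92.9 : 28.8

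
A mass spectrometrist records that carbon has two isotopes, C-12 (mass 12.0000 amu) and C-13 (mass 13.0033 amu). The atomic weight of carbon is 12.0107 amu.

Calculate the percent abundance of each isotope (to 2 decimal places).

C-12: 98.93%, C-13: 1.07%

Let x be the fractional abundance of C-12; then C-13 has abundance 1 − x.
12.0000·x + 13.0033·(1 − x) = 12.0107
(12.0000 − 13.0033)·x = 12.0107 − 13.0033
x = -0.9926 / -1.0033 = 0.98934 → 98.93% C-12, 1.07% C-13.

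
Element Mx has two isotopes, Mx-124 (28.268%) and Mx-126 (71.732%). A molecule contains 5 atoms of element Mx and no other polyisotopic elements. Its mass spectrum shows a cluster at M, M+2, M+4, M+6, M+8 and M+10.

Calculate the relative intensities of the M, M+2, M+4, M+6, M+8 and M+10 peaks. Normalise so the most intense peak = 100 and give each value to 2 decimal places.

0.48 : 6.12 : 31.06 : 78.82 : 100.00 : 50.75

Expanding (0.28268 + 0.71732)^5:
P(M) = 0.28268^5 = 0.001805
P(M+2) = 5 × 0.28268^4 × 0.71732^1 = 0.022901
P(M+4) = 10 × 0.28268^3 × 0.71732^2 = 0.116228
P(M+6) = 10 × 0.28268^2 × 0.71732^3 = 0.294937
P(M+8) = 5 × 0.28268^1 × 0.71732^4 = 0.374211
P(M+10) = 0.71732^5 = 0.189917
The M+8 peak is largest (0.374211); scaling to 100 gives 0.48 : 6.12 : 31.06 : 78.82 : 100.00 : 50.75.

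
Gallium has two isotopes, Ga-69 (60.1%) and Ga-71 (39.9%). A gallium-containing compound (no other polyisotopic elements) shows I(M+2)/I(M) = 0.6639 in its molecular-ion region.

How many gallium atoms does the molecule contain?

The M+2/M ratio from n Ga atoms is n · q/p = n · 0.399/0.601.
n = 0.6639 × 0.601/0.399 = 1.00 ≈ 1

1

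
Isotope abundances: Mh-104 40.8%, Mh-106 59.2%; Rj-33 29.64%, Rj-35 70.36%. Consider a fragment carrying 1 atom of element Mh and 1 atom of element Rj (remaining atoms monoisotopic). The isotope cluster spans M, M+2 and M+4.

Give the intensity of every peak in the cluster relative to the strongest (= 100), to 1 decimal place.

Element Mh pattern (n=1): 0.4080 : 0.5920
Element Rj pattern (n=1): 0.2964 : 0.7036
Convolve the two distributions (both contribute in 2-u steps):
  M: 0.4080×0.2964 = 0.120931
  M+2: 0.4080×0.7036 + 0.5920×0.2964 = 0.462538
  M+4: 0.5920×0.7036 = 0.416531
Scale to base peak (0.462538) = 100: 26.1 : 100.0 : 90.1

26.1 : 100.0 : 90.1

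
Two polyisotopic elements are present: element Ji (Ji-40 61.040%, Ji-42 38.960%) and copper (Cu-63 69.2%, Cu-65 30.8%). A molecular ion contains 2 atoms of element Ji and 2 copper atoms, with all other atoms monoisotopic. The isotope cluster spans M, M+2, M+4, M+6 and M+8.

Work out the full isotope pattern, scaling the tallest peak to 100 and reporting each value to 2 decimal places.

Element Ji pattern (n=2): 0.37258816 : 0.47562368 : 0.15178816
Copper pattern (n=2): 0.478864 : 0.426272 : 0.094864
Convolve the two distributions (both contribute in 2-u steps):
  M: 0.37258816×0.478864 = 0.178419
  M+2: 0.37258816×0.426272 + 0.47562368×0.478864 = 0.386583
  M+4: 0.37258816×0.094864 + 0.47562368×0.426272 + 0.15178816×0.478864 = 0.310776
  M+6: 0.47562368×0.094864 + 0.15178816×0.426272 = 0.109823
  M+8: 0.15178816×0.094864 = 0.014399
Scale to base peak (0.386583) = 100: 46.15 : 100.00 : 80.39 : 28.41 : 3.72

46.15 : 100.00 : 80.39 : 28.41 : 3.72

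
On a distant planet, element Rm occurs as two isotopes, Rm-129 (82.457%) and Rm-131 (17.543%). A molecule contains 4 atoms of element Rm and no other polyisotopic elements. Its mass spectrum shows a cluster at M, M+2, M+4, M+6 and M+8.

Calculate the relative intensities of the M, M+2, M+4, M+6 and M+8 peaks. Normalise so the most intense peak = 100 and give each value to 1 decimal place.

100.0 : 85.1 : 27.2 : 3.9 : 0.2

The 4 Rm atoms are independent, so intensities follow the terms of (0.82457 + 0.17543)^4.
P(M) = 0.82457^4 = 0.462285
P(M+2) = 4 × 0.82457^3 × 0.17543^1 = 0.393411
P(M+4) = 6 × 0.82457^2 × 0.17543^2 = 0.125549
P(M+6) = 4 × 0.82457^1 × 0.17543^3 = 0.017807
P(M+8) = 0.17543^4 = 0.000947
The M peak is largest (0.462285); scaling to 100 gives 100.0 : 85.1 : 27.2 : 3.9 : 0.2.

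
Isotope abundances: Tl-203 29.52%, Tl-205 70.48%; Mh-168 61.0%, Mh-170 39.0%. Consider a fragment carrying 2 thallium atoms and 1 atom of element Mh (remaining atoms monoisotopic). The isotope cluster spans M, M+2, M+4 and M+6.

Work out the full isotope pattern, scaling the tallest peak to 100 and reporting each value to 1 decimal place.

11.4 : 61.9 : 100.0 : 41.6

Thallium pattern (n=2): 0.08714304 : 0.41611392 : 0.49674304
Element Mh pattern (n=1): 0.6100 : 0.3900
Convolve the two distributions (both contribute in 2-u steps):
  M: 0.08714304×0.6100 = 0.053157
  M+2: 0.08714304×0.3900 + 0.41611392×0.6100 = 0.287815
  M+4: 0.41611392×0.3900 + 0.49674304×0.6100 = 0.465298
  M+6: 0.49674304×0.3900 = 0.193730
Scale to base peak (0.465298) = 100: 11.4 : 61.9 : 100.0 : 41.6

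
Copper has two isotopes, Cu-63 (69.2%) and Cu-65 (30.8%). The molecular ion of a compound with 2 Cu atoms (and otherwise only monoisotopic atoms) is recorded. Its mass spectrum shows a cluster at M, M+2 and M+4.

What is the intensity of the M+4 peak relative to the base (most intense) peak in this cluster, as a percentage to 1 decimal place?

19.8%

(0.692 + 0.308)^2 gives M 0.4789, M+2 0.4263, M+4 0.0949; the largest is M.
P(M) = C(2,0) × 0.692^2 × 0.308^0 = 1 × 0.478864 × 1.0000 = 0.478864 (base)
P(M+4) = C(2,2) × 0.692^0 × 0.308^2 = 1 × 1.0000 × 0.094864 = 0.094864
Relative intensity = 0.094864 / 0.478864 × 100 = 19.8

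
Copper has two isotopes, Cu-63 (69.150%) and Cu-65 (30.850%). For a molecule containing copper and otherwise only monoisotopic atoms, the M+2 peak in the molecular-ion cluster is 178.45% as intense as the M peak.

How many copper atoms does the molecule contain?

The M+2/M ratio from n Cu atoms is n · q/p = n · 0.30850/0.69150.
n = 1.7845 × 0.69150/0.30850 = 4.00 ≈ 4

4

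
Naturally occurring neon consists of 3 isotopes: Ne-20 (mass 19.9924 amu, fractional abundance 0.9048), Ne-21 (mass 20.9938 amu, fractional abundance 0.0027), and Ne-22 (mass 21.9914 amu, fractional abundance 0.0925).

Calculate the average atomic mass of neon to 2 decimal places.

20.18 amu

The abundance-weighted mean is 0.9048 × 19.9924 + 0.0027 × 20.9938 + 0.0925 × 21.9914
= 18.08912 + 0.05668 + 2.03420 = 20.18000 amu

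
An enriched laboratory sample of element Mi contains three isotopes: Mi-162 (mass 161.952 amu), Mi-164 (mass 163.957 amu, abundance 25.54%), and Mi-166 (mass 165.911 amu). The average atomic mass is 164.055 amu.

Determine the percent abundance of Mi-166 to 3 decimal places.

Let x and y be the fractions of Mi-162 and Mi-166. Then x + y = 1 − 0.2554 = 0.7446 and 161.952x + 165.911y = 164.055 − 0.2554×163.957 = 122.1803822.
Substituting: 161.952x + 165.911(0.7446 − x) = 122.1803822
(161.952 − 165.911)x = -1.3569484  ⇒  x = 0.34275, y = 0.40185
Mi-162: 34.275%, Mi-166: 40.185%.

40.185%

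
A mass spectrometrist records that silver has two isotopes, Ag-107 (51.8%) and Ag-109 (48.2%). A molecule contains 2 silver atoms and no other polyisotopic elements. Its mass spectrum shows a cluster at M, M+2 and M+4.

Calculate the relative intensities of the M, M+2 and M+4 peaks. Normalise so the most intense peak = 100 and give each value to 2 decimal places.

The 2 Ag atoms are independent, so intensities follow the terms of (0.518 + 0.482)^2.
P(M) = 0.518^2 = 0.268324
P(M+2) = 2 × 0.518^1 × 0.482^1 = 0.499352
P(M+4) = 0.482^2 = 0.232324
The M+2 peak is largest (0.499352); scaling to 100 gives 53.73 : 100.00 : 46.53.

53.73 : 100.00 : 46.53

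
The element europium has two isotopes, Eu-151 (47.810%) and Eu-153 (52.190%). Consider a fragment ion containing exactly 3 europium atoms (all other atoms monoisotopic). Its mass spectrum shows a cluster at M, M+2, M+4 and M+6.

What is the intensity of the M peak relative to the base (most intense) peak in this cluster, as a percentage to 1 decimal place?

28.0%

Term probabilities: M 0.1093, M+2 0.3579, M+4 0.3907, M+6 0.1422. Base peak = M+4.
P(M+4) = C(3,2) × 0.47810^1 × 0.52190^2 = 3 × 0.4781 × 0.27237961 = 0.390674 (base)
P(M) = C(3,0) × 0.47810^3 × 0.52190^0 = 1 × 0.10928391 × 1.0000 = 0.109284
Relative intensity = 0.109284 / 0.390674 × 100 = 28.0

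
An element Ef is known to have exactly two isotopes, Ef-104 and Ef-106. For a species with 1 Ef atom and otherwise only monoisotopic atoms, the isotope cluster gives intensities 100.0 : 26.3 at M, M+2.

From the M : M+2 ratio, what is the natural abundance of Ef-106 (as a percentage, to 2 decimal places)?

If p is the fraction of Ef that is Ef-104, then I(M+2)/I(M) = [C(1,1)·p^0·(1−p)] / p^1 = 1·(1−p)/p = 26.3/100.0 = 0.2630
(1−p)/p = 0.2630/1 = 0.2630  ⇒  p = 1/(1 + 0.2630) = 0.7918
Ef-104: 79.18%, Ef-106: 20.82%.

20.82%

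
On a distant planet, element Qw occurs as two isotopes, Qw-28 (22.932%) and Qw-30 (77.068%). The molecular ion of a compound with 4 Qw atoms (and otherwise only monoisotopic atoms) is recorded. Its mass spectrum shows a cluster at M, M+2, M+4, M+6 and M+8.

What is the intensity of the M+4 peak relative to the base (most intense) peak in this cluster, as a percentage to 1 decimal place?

44.6%

Term probabilities: M 0.0028, M+2 0.0372, M+4 0.1874, M+6 0.4199, M+8 0.3528. Base peak = M+6.
P(M+6) = C(4,3) × 0.22932^1 × 0.77068^3 = 4 × 0.22932 × 0.45774358 = 0.419879 (base)
P(M+4) = C(4,2) × 0.22932^2 × 0.77068^2 = 6 × 0.05258766 × 0.59394766 = 0.187406
Relative intensity = 0.187406 / 0.419879 × 100 = 44.6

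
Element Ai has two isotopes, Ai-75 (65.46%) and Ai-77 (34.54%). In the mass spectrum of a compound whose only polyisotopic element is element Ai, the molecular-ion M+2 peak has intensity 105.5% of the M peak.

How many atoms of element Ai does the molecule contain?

With n Ai atoms, P(M+2)/P(M) = C(n,1)·p^(n−1)q / p^n = n·q/p = n · 0.3454/0.6546.
n = 1.055 × 0.6546/0.3454 = 2.00 ≈ 2

2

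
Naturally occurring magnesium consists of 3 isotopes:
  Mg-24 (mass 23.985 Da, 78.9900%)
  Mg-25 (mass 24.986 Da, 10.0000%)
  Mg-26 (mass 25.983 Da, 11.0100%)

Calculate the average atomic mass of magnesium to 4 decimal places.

Ar = Σ fᵢ·mᵢ = 0.789900 × 23.985 + 0.100000 × 24.986 + 0.110100 × 25.983
= 18.94575 + 2.49860 + 2.86073 = 24.30508 Da

24.3051 Da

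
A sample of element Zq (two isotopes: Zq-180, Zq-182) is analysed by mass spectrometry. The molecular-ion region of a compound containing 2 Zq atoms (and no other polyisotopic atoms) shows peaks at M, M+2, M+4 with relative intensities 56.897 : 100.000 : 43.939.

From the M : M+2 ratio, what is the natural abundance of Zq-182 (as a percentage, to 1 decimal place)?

Write p for the Zq-180 fraction. I(M+2)/I(M) = [C(2,1)·p^1·(1−p)] / p^2 = 2·(1−p)/p = 100.000/56.897 = 1.7576
(1−p)/p = 1.7576/2 = 0.8788  ⇒  p = 1/(1 + 0.8788) = 0.5323
Zq-180: 53.2%, Zq-182: 46.8%.

46.8%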